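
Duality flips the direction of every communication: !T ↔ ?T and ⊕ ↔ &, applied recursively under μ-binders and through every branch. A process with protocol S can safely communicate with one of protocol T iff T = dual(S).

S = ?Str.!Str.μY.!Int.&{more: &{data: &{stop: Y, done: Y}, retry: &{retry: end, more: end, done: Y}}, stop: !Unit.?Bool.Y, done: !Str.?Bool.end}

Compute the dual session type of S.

!Str.?Str.μY.?Int.⊕{more: ⊕{data: ⊕{stop: Y, done: Y}, retry: ⊕{retry: end, more: end, done: Y}}, stop: ?Unit.!Bool.Y, done: ?Str.!Bool.end}

?Str = !Str
  !Str = ?Str
    μY = μY  (binder kept)
      !Int = ?Int
        &{more,stop,done} = ⊕{more,stop,done}  (external→internal)
          case more:
            &{data,retry} = ⊕{data,retry}  (external→internal)
              case data:
                &{stop,done} = ⊕{stop,done}  (external→internal)
                  case stop:
                    Y ↦ Y
                  case done:
                    Y ↦ Y
              case retry:
                &{retry,more,done} = ⊕{retry,more,done}  (external→internal)
                  case retry:
                    end ↦ end
                  case more:
                    end ↦ end
                  case done:
                    Y ↦ Y
          case stop:
            !Unit = ?Unit
              ?Bool = !Bool
                Y ↦ Y
          case done:
            !Str = ?Str
              ?Bool = !Bool
                end ↦ end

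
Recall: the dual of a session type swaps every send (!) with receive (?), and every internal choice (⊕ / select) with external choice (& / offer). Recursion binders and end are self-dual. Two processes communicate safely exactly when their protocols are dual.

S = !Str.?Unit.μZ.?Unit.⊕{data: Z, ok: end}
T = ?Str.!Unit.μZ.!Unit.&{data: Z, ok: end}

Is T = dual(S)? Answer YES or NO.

!Str | ?Str  match
  ?Unit | !Unit  match
    μZ | μZ  match (μ self-dual)
      ?Unit | !Unit  match
        ⊕{data,ok} | &{data,ok}  match labels match
          • data:
            Z | Z  match
          • ok:
            end | end  match

YES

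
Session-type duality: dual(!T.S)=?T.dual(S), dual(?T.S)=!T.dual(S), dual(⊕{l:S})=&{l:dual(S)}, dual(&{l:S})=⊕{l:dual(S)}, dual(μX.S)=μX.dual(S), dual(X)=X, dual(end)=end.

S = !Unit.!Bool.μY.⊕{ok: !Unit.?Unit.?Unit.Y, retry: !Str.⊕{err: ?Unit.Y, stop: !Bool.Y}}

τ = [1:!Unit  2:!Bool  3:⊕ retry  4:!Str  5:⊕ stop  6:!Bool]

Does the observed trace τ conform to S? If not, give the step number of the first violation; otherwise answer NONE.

[1] !Unit  ✓  now at !Bool.μY.…
[2] !Bool  ✓  now at μY.…
[3] ⊕ retry  ✓  now at !Str.⊕{err: ?Unit.μY.…, stop: !Bool.μY.…}
[4] !Str  ✓  now at ⊕{err: ?Unit.μY.…, stop: !Bool.μY.…}
[5] ⊕ stop  ✓  now at !Bool.μY.…
[6] !Bool  ✓  now at μY.…
all 6 steps conform

NONE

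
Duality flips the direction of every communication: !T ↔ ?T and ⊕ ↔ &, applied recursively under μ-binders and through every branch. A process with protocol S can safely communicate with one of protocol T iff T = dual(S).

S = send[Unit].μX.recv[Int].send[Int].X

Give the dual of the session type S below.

send[Unit] ↦ recv[Unit]
  μX ↦ μX  (binder kept)
    recv[Int] ↦ send[Int]
      send[Int] ↦ recv[Int]
        X self-dual

recv[Unit].μX.send[Int].recv[Int].X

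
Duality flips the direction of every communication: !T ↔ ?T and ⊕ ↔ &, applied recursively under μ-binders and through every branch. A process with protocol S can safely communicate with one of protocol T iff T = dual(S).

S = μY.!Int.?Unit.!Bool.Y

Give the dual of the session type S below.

μY = μY  (μ self-dual)
  !Int = ?Int
    ?Unit = !Unit
      !Bool = ?Bool
        Y self-dual

μY.?Int.!Unit.?Bool.Y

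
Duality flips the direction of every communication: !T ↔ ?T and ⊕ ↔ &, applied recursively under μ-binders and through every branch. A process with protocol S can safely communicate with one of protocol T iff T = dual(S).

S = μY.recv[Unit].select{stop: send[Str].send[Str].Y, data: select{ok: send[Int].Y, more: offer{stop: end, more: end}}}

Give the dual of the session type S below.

μY ↦ μY  (μ self-dual)
  recv[Unit] ↦ send[Unit]
    select{stop,data} ↦ offer{stop,data}  (internal→external)
      • stop:
        send[Str] ↦ recv[Str]
          send[Str] ↦ recv[Str]
            Y ↦ Y
      • data:
        select{ok,more} ↦ offer{ok,more}  (internal→external)
          • ok:
            send[Int] ↦ recv[Int]
              Y ↦ Y
          • more:
            offer{stop,more} ↦ select{stop,more}  (&→⊕)
              • stop:
                end ↦ end
              • more:
                end ↦ end

μY.send[Unit].offer{stop: recv[Str].recv[Str].Y, data: offer{ok: recv[Int].Y, more: select{stop: end, more: end}}}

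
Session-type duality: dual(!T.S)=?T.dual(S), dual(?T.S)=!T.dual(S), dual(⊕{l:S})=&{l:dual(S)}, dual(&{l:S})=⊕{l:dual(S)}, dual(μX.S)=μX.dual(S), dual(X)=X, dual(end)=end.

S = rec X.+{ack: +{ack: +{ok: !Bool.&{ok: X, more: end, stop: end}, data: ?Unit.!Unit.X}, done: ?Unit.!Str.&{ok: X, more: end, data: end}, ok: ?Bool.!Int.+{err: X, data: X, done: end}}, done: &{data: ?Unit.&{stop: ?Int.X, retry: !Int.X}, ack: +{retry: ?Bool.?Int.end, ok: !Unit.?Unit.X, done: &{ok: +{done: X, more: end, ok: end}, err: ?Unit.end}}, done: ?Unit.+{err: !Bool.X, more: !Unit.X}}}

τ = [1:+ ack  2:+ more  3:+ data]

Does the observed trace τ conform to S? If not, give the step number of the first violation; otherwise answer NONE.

step 1: + ack  ok  cont: +{ack: +{ok: !Bool.&{ok: rec X.…, more: end, stop: end}, data: ?Unit.!Unit.rec X.…}, done: ?Unit.!Str.&{ok: rec X.…, more: end, data: end}, ok: ?Bool.!Int.+{err: rec X.…, data: rec X.…, done: end}}
step 2: got + more, protocol expects + ack or + done or + ok  ✗

2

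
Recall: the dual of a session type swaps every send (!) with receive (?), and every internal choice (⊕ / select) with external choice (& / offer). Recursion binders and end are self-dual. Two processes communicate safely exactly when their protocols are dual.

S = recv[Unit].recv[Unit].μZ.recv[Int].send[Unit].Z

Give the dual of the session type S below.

send[Unit].send[Unit].μZ.send[Int].recv[Unit].Z

recv[Unit] = send[Unit]
  recv[Unit] = send[Unit]
    μZ = μZ  (μ self-dual)
      recv[Int] = send[Int]
        send[Unit] = recv[Unit]
          Z self-dual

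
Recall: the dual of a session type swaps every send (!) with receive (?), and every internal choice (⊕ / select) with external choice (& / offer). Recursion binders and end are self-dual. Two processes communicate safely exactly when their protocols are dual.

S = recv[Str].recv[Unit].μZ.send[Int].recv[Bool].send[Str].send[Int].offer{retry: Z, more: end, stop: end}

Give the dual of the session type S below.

recv[Str] = send[Str]
  recv[Unit] = send[Unit]
    μZ = μZ  (binder kept)
      send[Int] = recv[Int]
        recv[Bool] = send[Bool]
          send[Str] = recv[Str]
            send[Int] = recv[Int]
              offer{retry,more,stop} = select{retry,more,stop}  (external→internal)
                • retry:
                  Z self-dual
                • more:
                  end self-dual
                • stop:
                  end self-dual

send[Str].send[Unit].μZ.recv[Int].send[Bool].recv[Str].recv[Int].select{retry: Z, more: end, stop: end}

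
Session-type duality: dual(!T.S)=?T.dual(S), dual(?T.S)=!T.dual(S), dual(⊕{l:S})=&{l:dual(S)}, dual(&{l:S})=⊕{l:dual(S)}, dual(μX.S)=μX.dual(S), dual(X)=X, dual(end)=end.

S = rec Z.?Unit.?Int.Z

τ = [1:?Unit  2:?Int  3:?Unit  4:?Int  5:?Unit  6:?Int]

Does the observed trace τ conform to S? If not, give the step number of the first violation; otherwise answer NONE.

NONE

@1 ?Unit  match  residual = ?Int.rec Z.…
@2 ?Int  match  residual = rec Z.…
@3 ?Unit  match  residual = ?Int.rec Z.…
@4 ?Int  match  residual = rec Z.…
@5 ?Unit  match  residual = ?Int.rec Z.…
@6 ?Int  match  residual = rec Z.…
trace exhausted — no violation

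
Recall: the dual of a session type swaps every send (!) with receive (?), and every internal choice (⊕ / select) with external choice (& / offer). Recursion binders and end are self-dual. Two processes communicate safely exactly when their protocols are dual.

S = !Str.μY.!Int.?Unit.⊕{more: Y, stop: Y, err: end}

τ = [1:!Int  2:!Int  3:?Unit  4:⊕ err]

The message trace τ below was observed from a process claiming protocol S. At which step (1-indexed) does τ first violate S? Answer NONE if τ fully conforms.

1

@1 got !Int, protocol expects !Str  ✗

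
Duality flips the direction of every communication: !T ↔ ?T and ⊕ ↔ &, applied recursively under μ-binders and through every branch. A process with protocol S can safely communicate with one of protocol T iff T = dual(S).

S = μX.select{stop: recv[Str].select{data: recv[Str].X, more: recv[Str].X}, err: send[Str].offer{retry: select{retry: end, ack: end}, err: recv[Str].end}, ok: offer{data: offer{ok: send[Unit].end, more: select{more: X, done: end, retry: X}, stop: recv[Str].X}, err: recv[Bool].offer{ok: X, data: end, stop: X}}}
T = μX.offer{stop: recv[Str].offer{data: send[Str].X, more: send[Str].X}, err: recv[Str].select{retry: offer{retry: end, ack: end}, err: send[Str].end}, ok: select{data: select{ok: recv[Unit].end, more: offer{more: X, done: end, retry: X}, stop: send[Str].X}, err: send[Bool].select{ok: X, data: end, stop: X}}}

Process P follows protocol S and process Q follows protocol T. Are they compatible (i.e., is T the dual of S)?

μX ‖ μX  ok (binder kept)
  select{stop,err,ok} ‖ offer{stop,err,ok}  ok same labels
    [stop]
      recv[Str] ‖ recv[Str]  ✗ same direction on both sides — not dual

NO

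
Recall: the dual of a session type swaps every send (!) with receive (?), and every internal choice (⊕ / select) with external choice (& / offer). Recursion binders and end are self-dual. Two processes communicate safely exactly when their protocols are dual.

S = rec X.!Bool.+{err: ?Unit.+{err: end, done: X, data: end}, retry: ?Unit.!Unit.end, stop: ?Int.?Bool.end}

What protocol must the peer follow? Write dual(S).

rec X.?Bool.&{err: !Unit.&{err: end, done: X, data: end}, retry: !Unit.?Unit.end, stop: !Int.!Bool.end}

rec X ↦ rec X  (binder kept)
  !Bool ↦ ?Bool
    +{err,retry,stop} ↦ &{err,retry,stop}  (⊕→&)
      case err:
        ?Unit ↦ !Unit
          +{err,done,data} ↦ &{err,done,data}  (⊕→&)
            case err:
              dual(end) = end
            case done:
              dual(X) = X
            case data:
              dual(end) = end
      case retry:
        ?Unit ↦ !Unit
          !Unit ↦ ?Unit
            dual(end) = end
      case stop:
        ?Int ↦ !Int
          ?Bool ↦ !Bool
            dual(end) = end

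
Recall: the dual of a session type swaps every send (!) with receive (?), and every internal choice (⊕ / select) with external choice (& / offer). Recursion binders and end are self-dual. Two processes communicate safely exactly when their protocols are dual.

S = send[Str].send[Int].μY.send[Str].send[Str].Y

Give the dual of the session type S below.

recv[Str].recv[Int].μY.recv[Str].recv[Str].Y

send[Str] ↦ recv[Str]
  send[Int] ↦ recv[Int]
    μY ↦ μY  (μ self-dual)
      send[Str] ↦ recv[Str]
        send[Str] ↦ recv[Str]
          Y self-dual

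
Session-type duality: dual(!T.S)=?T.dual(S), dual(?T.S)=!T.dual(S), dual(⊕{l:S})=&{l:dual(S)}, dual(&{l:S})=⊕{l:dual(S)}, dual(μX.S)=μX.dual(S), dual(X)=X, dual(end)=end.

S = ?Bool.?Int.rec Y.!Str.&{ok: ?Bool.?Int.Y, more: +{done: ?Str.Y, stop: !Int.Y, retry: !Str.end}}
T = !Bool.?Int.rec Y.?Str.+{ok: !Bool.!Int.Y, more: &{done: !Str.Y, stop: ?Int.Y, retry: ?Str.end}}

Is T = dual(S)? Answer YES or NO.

NO

?Bool | !Bool  ✓
  ?Int | ?Int  ✗ same direction on both sides — not dual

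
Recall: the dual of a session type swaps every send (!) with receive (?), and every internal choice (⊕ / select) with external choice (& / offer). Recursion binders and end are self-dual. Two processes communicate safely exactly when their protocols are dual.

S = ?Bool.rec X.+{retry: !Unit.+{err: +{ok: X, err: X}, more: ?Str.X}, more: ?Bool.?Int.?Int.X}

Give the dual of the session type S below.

?Bool ↦ !Bool
  rec X ↦ rec X  (binder kept)
    +{retry,more} ↦ &{retry,more}  (select→offer)
      • retry:
        !Unit ↦ ?Unit
          +{err,more} ↦ &{err,more}  (select→offer)
            • err:
              +{ok,err} ↦ &{ok,err}  (select→offer)
                • ok:
                  X self-dual
                • err:
                  X self-dual
            • more:
              ?Str ↦ !Str
                X self-dual
      • more:
        ?Bool ↦ !Bool
          ?Int ↦ !Int
            ?Int ↦ !Int
              X self-dual

!Bool.rec X.&{retry: ?Unit.&{err: &{ok: X, err: X}, more: !Str.X}, more: !Bool.!Int.!Int.X}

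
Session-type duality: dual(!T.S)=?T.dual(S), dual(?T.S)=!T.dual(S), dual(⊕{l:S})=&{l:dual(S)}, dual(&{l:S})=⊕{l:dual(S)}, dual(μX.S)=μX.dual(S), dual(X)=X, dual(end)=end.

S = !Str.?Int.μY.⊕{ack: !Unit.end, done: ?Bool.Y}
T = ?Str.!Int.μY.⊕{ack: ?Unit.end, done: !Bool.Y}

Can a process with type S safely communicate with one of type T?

NO

!Str ‖ ?Str  ok
  ?Int ‖ !Int  ok
    μY ‖ μY  ok (binder kept)
      ⊕{ack,done} ‖ ⊕{ack,done}  ✗ choice polarity not flipped — not dual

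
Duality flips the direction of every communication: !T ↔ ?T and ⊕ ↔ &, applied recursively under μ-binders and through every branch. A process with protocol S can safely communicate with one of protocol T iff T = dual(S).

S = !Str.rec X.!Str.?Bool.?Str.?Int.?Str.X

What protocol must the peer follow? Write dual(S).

?Str.rec X.?Str.!Bool.!Str.!Int.!Str.X

!Str = ?Str
  rec X = rec X  (μ self-dual)
    !Str = ?Str
      ?Bool = !Bool
        ?Str = !Str
          ?Int = !Int
            ?Str = !Str
              X self-dual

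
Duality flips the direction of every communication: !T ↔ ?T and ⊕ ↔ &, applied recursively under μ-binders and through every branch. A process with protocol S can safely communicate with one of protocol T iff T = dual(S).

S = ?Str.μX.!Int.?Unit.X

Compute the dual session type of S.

!Str.μX.?Int.!Unit.X

?Str ↦ !Str
  μX ↦ μX  (rec unchanged)
    !Int ↦ ?Int
      ?Unit ↦ !Unit
        X ↦ X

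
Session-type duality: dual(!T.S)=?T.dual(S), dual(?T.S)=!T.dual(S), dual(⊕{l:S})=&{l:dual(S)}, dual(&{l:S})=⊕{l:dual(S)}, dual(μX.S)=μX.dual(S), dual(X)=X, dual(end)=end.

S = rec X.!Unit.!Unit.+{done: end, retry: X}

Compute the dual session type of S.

rec X ↦ rec X  (binder kept)
  !Unit ↦ ?Unit
    !Unit ↦ ?Unit
      +{done,retry} ↦ &{done,retry}  (select→offer)
        • done:
          end ↦ end
        • retry:
          X ↦ X

rec X.?Unit.?Unit.&{done: end, retry: X}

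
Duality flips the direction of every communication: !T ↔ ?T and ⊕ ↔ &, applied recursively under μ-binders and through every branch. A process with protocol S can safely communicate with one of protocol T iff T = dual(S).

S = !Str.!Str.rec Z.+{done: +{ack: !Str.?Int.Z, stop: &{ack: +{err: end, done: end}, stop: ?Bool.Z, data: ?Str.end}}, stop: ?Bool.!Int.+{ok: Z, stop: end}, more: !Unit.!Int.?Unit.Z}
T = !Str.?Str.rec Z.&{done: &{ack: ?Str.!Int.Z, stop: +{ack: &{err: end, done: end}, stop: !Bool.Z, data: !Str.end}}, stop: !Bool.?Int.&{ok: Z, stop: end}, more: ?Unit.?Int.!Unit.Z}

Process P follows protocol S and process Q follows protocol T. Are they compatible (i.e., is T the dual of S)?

NO

!Str | !Str  ✗ same direction on both sides — not dual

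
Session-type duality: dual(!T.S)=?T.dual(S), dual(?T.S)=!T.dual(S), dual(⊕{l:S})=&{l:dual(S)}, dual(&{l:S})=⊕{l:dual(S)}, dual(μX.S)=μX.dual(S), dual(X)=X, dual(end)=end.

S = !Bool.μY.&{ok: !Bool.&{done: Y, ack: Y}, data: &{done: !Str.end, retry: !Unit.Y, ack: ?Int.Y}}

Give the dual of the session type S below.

?Bool.μY.⊕{ok: ?Bool.⊕{done: Y, ack: Y}, data: ⊕{done: ?Str.end, retry: ?Unit.Y, ack: !Int.Y}}

!Bool = ?Bool
  μY = μY  (μ self-dual)
    &{ok,data} = ⊕{ok,data}  (external→internal)
      case ok:
        !Bool = ?Bool
          &{done,ack} = ⊕{done,ack}  (external→internal)
            case done:
              Y ↦ Y
            case ack:
              Y ↦ Y
      case data:
        &{done,retry,ack} = ⊕{done,retry,ack}  (external→internal)
          case done:
            !Str = ?Str
              end ↦ end
          case retry:
            !Unit = ?Unit
              Y ↦ Y
          case ack:
            ?Int = !Int
              Y ↦ Y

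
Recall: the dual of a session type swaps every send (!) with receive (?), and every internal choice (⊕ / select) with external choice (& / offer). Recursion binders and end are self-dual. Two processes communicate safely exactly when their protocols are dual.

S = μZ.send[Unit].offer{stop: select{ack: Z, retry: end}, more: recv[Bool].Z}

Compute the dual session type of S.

μZ.recv[Unit].select{stop: offer{ack: Z, retry: end}, more: send[Bool].Z}

μZ = μZ  (binder kept)
  send[Unit] = recv[Unit]
    offer{stop,more} = select{stop,more}  (offer→select)
      • stop:
        select{ack,retry} = offer{ack,retry}  (select→offer)
          • ack:
            Z ↦ Z
          • retry:
            end ↦ end
      • more:
        recv[Bool] = send[Bool]
          Z ↦ Z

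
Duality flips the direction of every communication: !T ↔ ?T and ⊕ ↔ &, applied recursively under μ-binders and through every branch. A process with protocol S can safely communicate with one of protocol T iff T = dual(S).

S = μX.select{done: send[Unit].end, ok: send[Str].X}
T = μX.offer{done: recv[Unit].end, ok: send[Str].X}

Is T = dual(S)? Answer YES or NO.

NO

μX | μX  match (binder kept)
  select{done,ok} | offer{done,ok}  match label sets agree
    [done]
      send[Unit] | recv[Unit]  match
        end | end  match
    [ok]
      send[Str] | send[Str]  ✗ same direction on both sides — not dual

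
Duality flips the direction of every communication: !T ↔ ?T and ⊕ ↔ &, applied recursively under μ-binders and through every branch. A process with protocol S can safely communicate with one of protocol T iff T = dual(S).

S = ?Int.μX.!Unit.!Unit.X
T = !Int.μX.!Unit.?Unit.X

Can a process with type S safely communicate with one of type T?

NO

?Int vs !Int  ok
  μX vs μX  ok (rec unchanged)
    !Unit vs !Unit  ✗ same direction on both sides — not dual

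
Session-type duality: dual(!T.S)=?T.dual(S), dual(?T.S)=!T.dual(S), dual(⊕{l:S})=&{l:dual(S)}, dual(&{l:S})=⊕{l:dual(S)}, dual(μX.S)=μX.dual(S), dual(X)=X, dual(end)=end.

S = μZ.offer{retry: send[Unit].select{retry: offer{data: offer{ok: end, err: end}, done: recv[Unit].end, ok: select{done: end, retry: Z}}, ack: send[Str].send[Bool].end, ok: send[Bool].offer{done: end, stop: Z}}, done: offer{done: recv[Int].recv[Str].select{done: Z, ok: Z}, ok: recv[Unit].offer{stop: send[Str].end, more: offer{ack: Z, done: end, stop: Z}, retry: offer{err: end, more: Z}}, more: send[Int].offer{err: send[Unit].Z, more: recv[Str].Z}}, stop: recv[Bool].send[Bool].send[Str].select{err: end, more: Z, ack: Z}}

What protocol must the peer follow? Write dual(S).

μZ = μZ  (binder kept)
  offer{retry,done,stop} = select{retry,done,stop}  (external→internal)
    [retry]
      send[Unit] = recv[Unit]
        select{retry,ack,ok} = offer{retry,ack,ok}  (⊕→&)
          [retry]
            offer{data,done,ok} = select{data,done,ok}  (external→internal)
              [data]
                offer{ok,err} = select{ok,err}  (external→internal)
                  [ok]
                    dual(end) = end
                  [err]
                    dual(end) = end
              [done]
                recv[Unit] = send[Unit]
                  dual(end) = end
              [ok]
                select{done,retry} = offer{done,retry}  (⊕→&)
                  [done]
                    dual(end) = end
                  [retry]
                    dual(Z) = Z
          [ack]
            send[Str] = recv[Str]
              send[Bool] = recv[Bool]
                dual(end) = end
          [ok]
            send[Bool] = recv[Bool]
              offer{done,stop} = select{done,stop}  (external→internal)
                [done]
                  dual(end) = end
                [stop]
                  dual(Z) = Z
    [done]
      offer{done,ok,more} = select{done,ok,more}  (external→internal)
        [done]
          recv[Int] = send[Int]
            recv[Str] = send[Str]
              select{done,ok} = offer{done,ok}  (⊕→&)
                [done]
                  dual(Z) = Z
                [ok]
                  dual(Z) = Z
        [ok]
          recv[Unit] = send[Unit]
            offer{stop,more,retry} = select{stop,more,retry}  (external→internal)
              [stop]
                send[Str] = recv[Str]
                  dual(end) = end
              [more]
                offer{ack,done,stop} = select{ack,done,stop}  (external→internal)
                  [ack]
                    dual(Z) = Z
                  [done]
                    dual(end) = end
                  [stop]
                    dual(Z) = Z
              [retry]
                offer{err,more} = select{err,more}  (external→internal)
                  [err]
                    dual(end) = end
                  [more]
                    dual(Z) = Z
        [more]
          send[Int] = recv[Int]
            offer{err,more} = select{err,more}  (external→internal)
              [err]
                send[Unit] = recv[Unit]
                  dual(Z) = Z
              [more]
                recv[Str] = send[Str]
                  dual(Z) = Z
    [stop]
      recv[Bool] = send[Bool]
        send[Bool] = recv[Bool]
          send[Str] = recv[Str]
            select{err,more,ack} = offer{err,more,ack}  (⊕→&)
              [err]
                dual(end) = end
              [more]
                dual(Z) = Z
              [ack]
                dual(Z) = Z

μZ.select{retry: recv[Unit].offer{retry: select{data: select{ok: end, err: end}, done: send[Unit].end, ok: offer{done: end, retry: Z}}, ack: recv[Str].recv[Bool].end, ok: recv[Bool].select{done: end, stop: Z}}, done: select{done: send[Int].send[Str].offer{done: Z, ok: Z}, ok: send[Unit].select{stop: recv[Str].end, more: select{ack: Z, done: end, stop: Z}, retry: select{err: end, more: Z}}, more: recv[Int].select{err: recv[Unit].Z, more: send[Str].Z}}, stop: send[Bool].recv[Bool].recv[Str].offer{err: end, more: Z, ack: Z}}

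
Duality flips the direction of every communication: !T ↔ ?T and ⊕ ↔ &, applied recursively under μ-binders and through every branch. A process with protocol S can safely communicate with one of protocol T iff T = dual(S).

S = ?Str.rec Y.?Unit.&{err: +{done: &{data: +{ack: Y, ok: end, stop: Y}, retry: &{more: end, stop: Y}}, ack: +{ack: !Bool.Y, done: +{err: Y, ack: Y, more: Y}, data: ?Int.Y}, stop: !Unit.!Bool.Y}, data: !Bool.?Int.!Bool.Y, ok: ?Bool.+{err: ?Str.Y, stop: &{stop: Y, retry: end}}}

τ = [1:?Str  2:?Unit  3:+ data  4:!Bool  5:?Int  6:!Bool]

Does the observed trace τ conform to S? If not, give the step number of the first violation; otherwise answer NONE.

3

[1] ?Str  ✓  state: rec Y.…
[2] ?Unit  ✓  state: &{err: +{done: &{data: +{ack: rec Y.…, ok: end, stop: rec Y.…}, retry: &{more: end, stop: rec Y.…}}, ack: +{ack: !Bool.rec Y.…, done: +{err: rec Y.…, ack: rec Y.…, more: rec Y.…}, data: ?Int.rec Y.…}, stop: !Unit.!Bool.rec Y.…}, data: !Bool.?Int.!Bool.rec Y.…, ok: ?Bool.+{err: ?Str.rec Y.…, stop: &{stop: rec Y.…, retry: end}}}
[3] got + data, protocol expects & err or & data or & ok  ✗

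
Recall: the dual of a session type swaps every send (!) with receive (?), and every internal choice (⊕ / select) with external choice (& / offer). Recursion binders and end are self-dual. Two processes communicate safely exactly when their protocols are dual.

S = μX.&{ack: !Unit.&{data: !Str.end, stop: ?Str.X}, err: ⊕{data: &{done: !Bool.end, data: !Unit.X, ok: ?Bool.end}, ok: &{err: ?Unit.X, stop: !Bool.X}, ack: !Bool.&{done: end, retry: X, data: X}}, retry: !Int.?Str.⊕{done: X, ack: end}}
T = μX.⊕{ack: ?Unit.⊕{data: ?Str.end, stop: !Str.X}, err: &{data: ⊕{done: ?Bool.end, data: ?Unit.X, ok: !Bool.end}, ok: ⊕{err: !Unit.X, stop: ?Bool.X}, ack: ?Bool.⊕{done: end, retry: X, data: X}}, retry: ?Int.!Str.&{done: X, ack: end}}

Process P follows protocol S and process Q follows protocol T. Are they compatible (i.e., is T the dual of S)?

μX ‖ μX  ok (binder kept)
  &{ack,err,retry} ‖ ⊕{ack,err,retry}  ok label sets agree
    [ack]
      !Unit ‖ ?Unit  ok
        &{data,stop} ‖ ⊕{data,stop}  ok label sets agree
          [data]
            !Str ‖ ?Str  ok
              end ‖ end  ok
          [stop]
            ?Str ‖ !Str  ok
              X ‖ X  ok
    [err]
      ⊕{data,ok,ack} ‖ &{data,ok,ack}  ok label sets agree
        [data]
          &{done,data,ok} ‖ ⊕{done,data,ok}  ok label sets agree
            [done]
              !Bool ‖ ?Bool  ok
                end ‖ end  ok
            [data]
              !Unit ‖ ?Unit  ok
                X ‖ X  ok
            [ok]
              ?Bool ‖ !Bool  ok
                end ‖ end  ok
        [ok]
          &{err,stop} ‖ ⊕{err,stop}  ok label sets agree
            [err]
              ?Unit ‖ !Unit  ok
                X ‖ X  ok
            [stop]
              !Bool ‖ ?Bool  ok
                X ‖ X  ok
        [ack]
          !Bool ‖ ?Bool  ok
            &{done,retry,data} ‖ ⊕{done,retry,data}  ok label sets agree
              [done]
                end ‖ end  ok
              [retry]
                X ‖ X  ok
              [data]
                X ‖ X  ok
    [retry]
      !Int ‖ ?Int  ok
        ?Str ‖ !Str  ok
          ⊕{done,ack} ‖ &{done,ack}  ok label sets agree
            [done]
              X ‖ X  ok
            [ack]
              end ‖ end  ok

YES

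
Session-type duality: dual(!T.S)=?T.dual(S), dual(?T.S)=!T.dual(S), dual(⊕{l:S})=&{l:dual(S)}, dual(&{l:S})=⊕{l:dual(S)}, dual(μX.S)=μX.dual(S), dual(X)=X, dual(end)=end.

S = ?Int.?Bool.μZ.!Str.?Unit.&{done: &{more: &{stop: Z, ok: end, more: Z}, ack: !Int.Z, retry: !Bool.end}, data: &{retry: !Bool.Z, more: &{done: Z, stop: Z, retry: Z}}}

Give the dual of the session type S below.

!Int.!Bool.μZ.?Str.!Unit.⊕{done: ⊕{more: ⊕{stop: Z, ok: end, more: Z}, ack: ?Int.Z, retry: ?Bool.end}, data: ⊕{retry: ?Bool.Z, more: ⊕{done: Z, stop: Z, retry: Z}}}

?Int ↦ !Int
  ?Bool ↦ !Bool
    μZ ↦ μZ  (binder kept)
      !Str ↦ ?Str
        ?Unit ↦ !Unit
          &{done,data} ↦ ⊕{done,data}  (offer→select)
            case done:
              &{more,ack,retry} ↦ ⊕{more,ack,retry}  (offer→select)
                case more:
                  &{stop,ok,more} ↦ ⊕{stop,ok,more}  (offer→select)
                    case stop:
                      Z self-dual
                    case ok:
                      end self-dual
                    case more:
                      Z self-dual
                case ack:
                  !Int ↦ ?Int
                    Z self-dual
                case retry:
                  !Bool ↦ ?Bool
                    end self-dual
            case data:
              &{retry,more} ↦ ⊕{retry,more}  (offer→select)
                case retry:
                  !Bool ↦ ?Bool
                    Z self-dual
                case more:
                  &{done,stop,retry} ↦ ⊕{done,stop,retry}  (offer→select)
                    case done:
                      Z self-dual
                    case stop:
                      Z self-dual
                    case retry:
                      Z self-dual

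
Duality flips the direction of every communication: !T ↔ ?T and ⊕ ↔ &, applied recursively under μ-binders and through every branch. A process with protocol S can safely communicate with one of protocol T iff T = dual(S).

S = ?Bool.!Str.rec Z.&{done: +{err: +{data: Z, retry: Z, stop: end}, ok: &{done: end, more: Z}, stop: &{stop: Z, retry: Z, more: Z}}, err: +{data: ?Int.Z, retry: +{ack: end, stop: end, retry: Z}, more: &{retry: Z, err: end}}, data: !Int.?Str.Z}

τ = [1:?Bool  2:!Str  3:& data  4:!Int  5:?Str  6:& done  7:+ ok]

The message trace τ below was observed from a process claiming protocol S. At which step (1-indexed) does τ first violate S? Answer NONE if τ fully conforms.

step 1: ?Bool  match  now at !Str.rec Z.…
step 2: !Str  match  now at rec Z.…
step 3: & data  match  now at !Int.?Str.rec Z.…
step 4: !Int  match  now at ?Str.rec Z.…
step 5: ?Str  match  now at rec Z.…
step 6: & done  match  now at +{err: +{data: rec Z.…, retry: rec Z.…, stop: end}, ok: &{done: end, more: rec Z.…}, stop: &{stop: rec Z.…, retry: rec Z.…, more: rec Z.…}}
step 7: + ok  match  now at &{done: end, more: rec Z.…}
τ conforms to S (length 7)

NONE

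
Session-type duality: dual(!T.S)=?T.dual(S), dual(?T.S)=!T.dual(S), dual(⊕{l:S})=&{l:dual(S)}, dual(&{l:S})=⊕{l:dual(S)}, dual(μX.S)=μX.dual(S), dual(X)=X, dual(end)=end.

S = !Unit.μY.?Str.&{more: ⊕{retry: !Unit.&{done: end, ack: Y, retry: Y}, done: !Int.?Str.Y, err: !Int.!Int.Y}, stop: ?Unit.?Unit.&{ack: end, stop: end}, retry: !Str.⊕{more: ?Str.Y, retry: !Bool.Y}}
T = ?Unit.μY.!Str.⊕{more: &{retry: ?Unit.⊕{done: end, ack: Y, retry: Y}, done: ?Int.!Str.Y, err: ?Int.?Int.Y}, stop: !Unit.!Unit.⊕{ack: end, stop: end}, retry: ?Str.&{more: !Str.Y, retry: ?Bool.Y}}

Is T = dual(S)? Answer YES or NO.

YES

!Unit ‖ ?Unit  ✓
  μY ‖ μY  ✓ (μ self-dual)
    ?Str ‖ !Str  ✓
      &{more,stop,retry} ‖ ⊕{more,stop,retry}  ✓ labels match
        • more:
          ⊕{retry,done,err} ‖ &{retry,done,err}  ✓ labels match
            • retry:
              !Unit ‖ ?Unit  ✓
                &{done,ack,retry} ‖ ⊕{done,ack,retry}  ✓ labels match
                  • done:
                    end ‖ end  ✓
                  • ack:
                    Y ‖ Y  ✓
                  • retry:
                    Y ‖ Y  ✓
            • done:
              !Int ‖ ?Int  ✓
                ?Str ‖ !Str  ✓
                  Y ‖ Y  ✓
            • err:
              !Int ‖ ?Int  ✓
                !Int ‖ ?Int  ✓
                  Y ‖ Y  ✓
        • stop:
          ?Unit ‖ !Unit  ✓
            ?Unit ‖ !Unit  ✓
              &{ack,stop} ‖ ⊕{ack,stop}  ✓ labels match
                • ack:
                  end ‖ end  ✓
                • stop:
                  end ‖ end  ✓
        • retry:
          !Str ‖ ?Str  ✓
            ⊕{more,retry} ‖ &{more,retry}  ✓ labels match
              • more:
                ?Str ‖ !Str  ✓
                  Y ‖ Y  ✓
              • retry:
                !Bool ‖ ?Bool  ✓
                  Y ‖ Y  ✓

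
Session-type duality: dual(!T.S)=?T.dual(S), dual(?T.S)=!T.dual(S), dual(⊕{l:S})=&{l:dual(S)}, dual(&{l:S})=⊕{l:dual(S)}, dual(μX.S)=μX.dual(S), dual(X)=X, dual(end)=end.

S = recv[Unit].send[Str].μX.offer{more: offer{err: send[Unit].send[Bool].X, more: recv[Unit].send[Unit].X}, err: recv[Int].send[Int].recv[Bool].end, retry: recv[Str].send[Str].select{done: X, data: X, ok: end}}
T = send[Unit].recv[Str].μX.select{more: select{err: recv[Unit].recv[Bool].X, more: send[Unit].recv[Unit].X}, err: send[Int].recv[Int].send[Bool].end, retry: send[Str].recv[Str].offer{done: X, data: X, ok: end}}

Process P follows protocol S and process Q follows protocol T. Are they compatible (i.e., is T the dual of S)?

YES

recv[Unit] | send[Unit]  ✓
  send[Str] | recv[Str]  ✓
    μX | μX  ✓ (μ self-dual)
      offer{more,err,retry} | select{more,err,retry}  ✓ labels match
        • more:
          offer{err,more} | select{err,more}  ✓ labels match
            • err:
              send[Unit] | recv[Unit]  ✓
                send[Bool] | recv[Bool]  ✓
                  X | X  ✓
            • more:
              recv[Unit] | send[Unit]  ✓
                send[Unit] | recv[Unit]  ✓
                  X | X  ✓
        • err:
          recv[Int] | send[Int]  ✓
            send[Int] | recv[Int]  ✓
              recv[Bool] | send[Bool]  ✓
                end | end  ✓
        • retry:
          recv[Str] | send[Str]  ✓
            send[Str] | recv[Str]  ✓
              select{done,data,ok} | offer{done,data,ok}  ✓ labels match
                • done:
                  X | X  ✓
                • data:
                  X | X  ✓
                • ok:
                  end | end  ✓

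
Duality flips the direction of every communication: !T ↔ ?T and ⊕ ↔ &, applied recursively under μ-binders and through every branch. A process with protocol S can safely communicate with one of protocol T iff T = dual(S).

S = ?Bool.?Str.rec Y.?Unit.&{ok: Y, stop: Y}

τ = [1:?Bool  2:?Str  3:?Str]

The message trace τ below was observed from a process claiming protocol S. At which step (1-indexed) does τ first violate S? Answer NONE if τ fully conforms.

3

@1 ?Bool  ok  state: ?Str.rec Y.…
@2 ?Str  ok  state: rec Y.…
@3 got ?Str, protocol expects ?Unit  ✗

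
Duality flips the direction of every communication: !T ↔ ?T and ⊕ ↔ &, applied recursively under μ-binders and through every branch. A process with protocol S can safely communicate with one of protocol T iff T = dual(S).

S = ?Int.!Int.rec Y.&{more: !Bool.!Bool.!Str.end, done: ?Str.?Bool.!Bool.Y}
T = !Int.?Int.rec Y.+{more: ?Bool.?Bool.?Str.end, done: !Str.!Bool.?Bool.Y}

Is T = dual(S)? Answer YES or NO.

YES

?Int vs !Int  ok
  !Int vs ?Int  ok
    rec Y vs rec Y  ok (binder kept)
      &{more,done} vs +{more,done}  ok label sets agree
        • more:
          !Bool vs ?Bool  ok
            !Bool vs ?Bool  ok
              !Str vs ?Str  ok
                end vs end  ok
        • done:
          ?Str vs !Str  ok
            ?Bool vs !Bool  ok
              !Bool vs ?Bool  ok
                Y vs Y  ok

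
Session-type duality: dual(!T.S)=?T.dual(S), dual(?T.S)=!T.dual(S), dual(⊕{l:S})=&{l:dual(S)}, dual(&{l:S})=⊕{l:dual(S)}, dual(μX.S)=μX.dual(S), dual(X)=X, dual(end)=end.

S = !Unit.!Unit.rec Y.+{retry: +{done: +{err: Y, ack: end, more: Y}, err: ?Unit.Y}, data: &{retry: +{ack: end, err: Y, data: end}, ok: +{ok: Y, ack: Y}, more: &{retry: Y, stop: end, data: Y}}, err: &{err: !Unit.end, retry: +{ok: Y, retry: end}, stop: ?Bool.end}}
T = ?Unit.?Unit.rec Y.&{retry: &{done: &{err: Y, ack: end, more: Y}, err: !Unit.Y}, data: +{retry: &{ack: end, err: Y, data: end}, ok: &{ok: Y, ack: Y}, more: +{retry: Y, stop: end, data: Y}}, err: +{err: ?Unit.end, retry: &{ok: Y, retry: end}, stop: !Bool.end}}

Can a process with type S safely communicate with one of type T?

YES

!Unit ‖ ?Unit  match
  !Unit ‖ ?Unit  match
    rec Y ‖ rec Y  match (μ self-dual)
      +{retry,data,err} ‖ &{retry,data,err}  match same labels
        [retry]
          +{done,err} ‖ &{done,err}  match same labels
            [done]
              +{err,ack,more} ‖ &{err,ack,more}  match same labels
                [err]
                  Y ‖ Y  match
                [ack]
                  end ‖ end  match
                [more]
                  Y ‖ Y  match
            [err]
              ?Unit ‖ !Unit  match
                Y ‖ Y  match
        [data]
          &{retry,ok,more} ‖ +{retry,ok,more}  match same labels
            [retry]
              +{ack,err,data} ‖ &{ack,err,data}  match same labels
                [ack]
                  end ‖ end  match
                [err]
                  Y ‖ Y  match
                [data]
                  end ‖ end  match
            [ok]
              +{ok,ack} ‖ &{ok,ack}  match same labels
                [ok]
                  Y ‖ Y  match
                [ack]
                  Y ‖ Y  match
            [more]
              &{retry,stop,data} ‖ +{retry,stop,data}  match same labels
                [retry]
                  Y ‖ Y  match
                [stop]
                  end ‖ end  match
                [data]
                  Y ‖ Y  match
        [err]
          &{err,retry,stop} ‖ +{err,retry,stop}  match same labels
            [err]
              !Unit ‖ ?Unit  match
                end ‖ end  match
            [retry]
              +{ok,retry} ‖ &{ok,retry}  match same labels
                [ok]
                  Y ‖ Y  match
                [retry]
                  end ‖ end  match
            [stop]
              ?Bool ‖ !Bool  match
                end ‖ end  match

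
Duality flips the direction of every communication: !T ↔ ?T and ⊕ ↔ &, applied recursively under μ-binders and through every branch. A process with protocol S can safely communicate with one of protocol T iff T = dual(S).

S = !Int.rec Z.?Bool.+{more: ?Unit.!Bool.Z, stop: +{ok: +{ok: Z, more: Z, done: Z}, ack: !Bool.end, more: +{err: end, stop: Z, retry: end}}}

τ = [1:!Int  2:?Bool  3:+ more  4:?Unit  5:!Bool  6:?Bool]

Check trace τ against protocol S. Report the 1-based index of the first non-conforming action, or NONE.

[1] !Int  ok  cont: rec Z.…
[2] ?Bool  ok  cont: +{more: ?Unit.!Bool.rec Z.…, stop: +{ok: +{ok: rec Z.…, more: rec Z.…, done: rec Z.…}, ack: !Bool.end, more: +{err: end, stop: rec Z.…, retry: end}}}
[3] + more  ok  cont: ?Unit.!Bool.rec Z.…
[4] ?Unit  ok  cont: !Bool.rec Z.…
[5] !Bool  ok  cont: rec Z.…
[6] ?Bool  ok  cont: +{more: ?Unit.!Bool.rec Z.…, stop: +{ok: +{ok: rec Z.…, more: rec Z.…, done: rec Z.…}, ack: !Bool.end, more: +{err: end, stop: rec Z.…, retry: end}}}
all 6 steps conform

NONE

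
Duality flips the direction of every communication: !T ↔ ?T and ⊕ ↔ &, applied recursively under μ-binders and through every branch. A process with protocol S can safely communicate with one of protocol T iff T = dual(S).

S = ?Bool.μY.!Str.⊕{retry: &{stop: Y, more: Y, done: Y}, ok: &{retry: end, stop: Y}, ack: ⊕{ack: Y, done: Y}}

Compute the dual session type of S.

?Bool = !Bool
  μY = μY  (binder kept)
    !Str = ?Str
      ⊕{retry,ok,ack} = &{retry,ok,ack}  (⊕→&)
        • retry:
          &{stop,more,done} = ⊕{stop,more,done}  (external→internal)
            • stop:
              dual(Y) = Y
            • more:
              dual(Y) = Y
            • done:
              dual(Y) = Y
        • ok:
          &{retry,stop} = ⊕{retry,stop}  (external→internal)
            • retry:
              dual(end) = end
            • stop:
              dual(Y) = Y
        • ack:
          ⊕{ack,done} = &{ack,done}  (⊕→&)
            • ack:
              dual(Y) = Y
            • done:
              dual(Y) = Y

!Bool.μY.?Str.&{retry: ⊕{stop: Y, more: Y, done: Y}, ok: ⊕{retry: end, stop: Y}, ack: &{ack: Y, done: Y}}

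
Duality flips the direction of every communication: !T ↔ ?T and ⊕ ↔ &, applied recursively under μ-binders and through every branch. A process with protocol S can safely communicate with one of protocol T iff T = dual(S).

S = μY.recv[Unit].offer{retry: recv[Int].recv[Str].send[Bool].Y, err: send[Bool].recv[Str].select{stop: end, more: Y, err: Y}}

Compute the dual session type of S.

μY.send[Unit].select{retry: send[Int].send[Str].recv[Bool].Y, err: recv[Bool].send[Str].offer{stop: end, more: Y, err: Y}}

μY → μY  (binder kept)
  recv[Unit] → send[Unit]
    offer{retry,err} → select{retry,err}  (offer→select)
      • retry:
        recv[Int] → send[Int]
          recv[Str] → send[Str]
            send[Bool] → recv[Bool]
              dual(Y) = Y
      • err:
        send[Bool] → recv[Bool]
          recv[Str] → send[Str]
            select{stop,more,err} → offer{stop,more,err}  (⊕→&)
              • stop:
                dual(end) = end
              • more:
                dual(Y) = Y
              • err:
                dual(Y) = Y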